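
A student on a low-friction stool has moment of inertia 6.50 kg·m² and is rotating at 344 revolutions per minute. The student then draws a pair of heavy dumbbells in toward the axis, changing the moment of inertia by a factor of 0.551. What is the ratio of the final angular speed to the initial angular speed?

Angular momentum about the spin axis is conserved since the torque about it is zero.
I₂ = 0.551 × 6.50 = 3.582 kg·m².
ω₂/ω₁ = I₁/I₂ = 6.500 / 3.582 = 1.815.

ω₂/ω₁ ≈ 1.81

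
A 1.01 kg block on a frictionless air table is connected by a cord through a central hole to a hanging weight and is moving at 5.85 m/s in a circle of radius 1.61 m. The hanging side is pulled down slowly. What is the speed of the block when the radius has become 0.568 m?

v₂ ≈ 16.6 m/s

Central (radial) force ⇒ zero torque about the center ⇒ m v r is constant.
v₂ = v₁ r₁ / r₂ = (5.85)(1.61) / (0.568) = 16.58 m/s.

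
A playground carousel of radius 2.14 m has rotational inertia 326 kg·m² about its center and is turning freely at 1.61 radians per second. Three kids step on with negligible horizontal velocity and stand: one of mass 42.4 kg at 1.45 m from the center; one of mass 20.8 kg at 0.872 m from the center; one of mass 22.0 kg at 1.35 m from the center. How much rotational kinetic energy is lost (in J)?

The added mass arrives with no angular momentum about the center, and any external torque about the center is negligible, so the system's angular momentum is conserved.
Added inertia Σmr² = (42.4)(1.45)² + (20.8)(0.872)² + (22.0)(1.35)² = 145.1 kg·m²; I_f = 326.0 + 145.1 = 471.1 kg·m².
ω_f = I_p ω_i / I_f = (326.0)(1.61) / 471.1 = 1.114 rad/s.
KE_i = ½(326.0)(1.610 rad/s)² = 422.5 J; KE_f = ½(471.1)(1.114)² = 292.4 J.

energy lost ≈ 130 J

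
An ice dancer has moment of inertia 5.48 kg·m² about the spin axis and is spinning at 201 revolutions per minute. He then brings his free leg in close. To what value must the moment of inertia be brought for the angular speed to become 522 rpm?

With no external torque about the axis, L is conserved: I₁ω₁ = I₂ω₂.
I₂ = I₁ω₁ / ω₂ = (5.48)(201) / (522) = 2.110 kg·m².

I₂ ≈ 2.11 kg·m²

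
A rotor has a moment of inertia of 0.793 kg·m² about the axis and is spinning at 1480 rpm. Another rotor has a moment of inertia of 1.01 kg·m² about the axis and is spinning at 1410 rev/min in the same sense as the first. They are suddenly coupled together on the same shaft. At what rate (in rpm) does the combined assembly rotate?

|ω_f| ≈ 1440 rpm

No external torque acts about the common axis, so total angular momentum is conserved.
Taking A's sense as positive: L = (0.7930)(1480) + (1.010)(1410) = 2598 kg·m²·rpm.
Combined I = 0.7930 + 1.010 = 1.803 kg·m².
ω_f = L / I = 2598 / 1.803 = 1441 rpm.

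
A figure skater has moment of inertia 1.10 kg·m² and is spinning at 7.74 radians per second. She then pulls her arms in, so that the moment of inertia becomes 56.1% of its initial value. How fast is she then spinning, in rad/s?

ω₂ ≈ 13.8 rad/s

Angular momentum about the spin axis is conserved since the torque about it is zero.
I₂ = 0.561 × 1.10 = 0.6171 kg·m².
ω₂ = I₁ω₁ / I₂ = (1.100)(7.74 rad/s) / (0.6171) = 13.80 rad/s.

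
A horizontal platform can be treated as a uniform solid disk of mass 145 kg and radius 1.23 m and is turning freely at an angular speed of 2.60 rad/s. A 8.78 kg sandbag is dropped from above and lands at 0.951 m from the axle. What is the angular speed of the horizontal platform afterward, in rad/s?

ω_f ≈ 2.42 rad/s

No external torque acts about the axle; L_before = L_after.
I_p = ½(145)(1.23)² = 109.7 kg·m².
Added inertia Σmr² = (8.78)(0.951)² = 7.941 kg·m²; I_f = 109.7 + 7.941 = 117.6 kg·m².
ω_f = I_p ω_i / I_f = (109.7)(2.60) / 117.6 = 2.424 rad/s.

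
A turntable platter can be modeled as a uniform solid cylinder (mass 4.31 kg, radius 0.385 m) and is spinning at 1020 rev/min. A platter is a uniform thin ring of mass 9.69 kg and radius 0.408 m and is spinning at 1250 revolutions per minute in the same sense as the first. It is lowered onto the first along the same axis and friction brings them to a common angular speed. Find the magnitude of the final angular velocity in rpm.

|ω_f| ≈ 1210 rpm

No external torque acts about the common axis, so total angular momentum is conserved.
Moments of inertia: I_A = ½(4.31)(0.385)² = 0.3194 kg·m²; I_B = (9.69)(0.408)² = 1.613 kg·m².
Taking A's sense as positive: L = (0.3194)(1020) + (1.613)(1250) = 2342 kg·m²·rpm.
Combined I = 0.3194 + 1.613 = 1.932 kg·m².
ω_f = L / I = 2342 / 1.932 = 1212 rpm.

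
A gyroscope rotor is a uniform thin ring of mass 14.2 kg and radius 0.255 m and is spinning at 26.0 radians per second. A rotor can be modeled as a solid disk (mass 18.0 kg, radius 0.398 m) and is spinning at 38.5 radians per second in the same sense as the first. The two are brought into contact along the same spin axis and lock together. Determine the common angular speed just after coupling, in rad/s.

|ω_f| ≈ 33.6 rad/s

The coupling torques are internal; angular momentum about the shared axis is conserved.
Moments of inertia: I_A = (14.2)(0.255)² = 0.9234 kg·m²; I_B = ½(18.0)(0.398)² = 1.426 kg·m².
Taking A's sense as positive: L = (0.9234)(26.0) + (1.426)(38.5) = 78.89 kg·m²·rad/s.
Combined I = 0.9234 + 1.426 = 2.349 kg·m².
ω_f = L / I = 78.89 / 2.349 = 33.59 rad/s.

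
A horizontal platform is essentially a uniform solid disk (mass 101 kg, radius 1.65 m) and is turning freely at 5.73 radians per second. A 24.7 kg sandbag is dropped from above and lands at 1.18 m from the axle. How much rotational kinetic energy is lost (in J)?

energy lost ≈ 452 J

The added mass arrives with no angular momentum about the axle, and any external torque about the axle is negligible, so the system's angular momentum is conserved.
I_p = ½(101)(1.65)² = 137.5 kg·m².
Added inertia Σmr² = (24.7)(1.18)² = 34.39 kg·m²; I_f = 137.5 + 34.39 = 171.9 kg·m².
ω_f = I_p ω_i / I_f = (137.5)(5.73) / 171.9 = 4.583 rad/s.
KE_i = ½(137.5)(5.730 rad/s)² = 2257 J; KE_f = ½(171.9)(4.583)² = 1805 J.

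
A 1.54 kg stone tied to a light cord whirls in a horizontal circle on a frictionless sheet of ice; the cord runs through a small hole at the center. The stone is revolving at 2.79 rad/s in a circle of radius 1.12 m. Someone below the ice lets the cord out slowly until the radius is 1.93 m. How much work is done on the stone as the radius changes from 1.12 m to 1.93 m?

W ≈ -4.99 J

No torque about the axis ⇒ m r₁² ω₁ = m r₂² ω₂.
ω₂ = ω₁ (r₁/r₂)² = (2.79)(1.12/1.93)² = 0.9396 rad/s.
W = ΔKE = ½m(v₂² − v₁²) = -4.987 J.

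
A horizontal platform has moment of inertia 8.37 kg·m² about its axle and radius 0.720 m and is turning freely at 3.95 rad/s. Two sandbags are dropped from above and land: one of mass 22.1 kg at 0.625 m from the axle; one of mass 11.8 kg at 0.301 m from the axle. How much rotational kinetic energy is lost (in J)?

No external torque acts about the axle; L_before = L_after.
Added inertia Σmr² = (22.1)(0.625)² + (11.8)(0.301)² = 9.702 kg·m²; I_f = 8.370 + 9.702 = 18.07 kg·m².
ω_f = I_p ω_i / I_f = (8.370)(3.95) / 18.07 = 1.829 rad/s.
KE_i = ½(8.370)(3.950 rad/s)² = 65.30 J; KE_f = ½(18.07)(1.829)² = 30.24 J.

energy lost ≈ 35.1 J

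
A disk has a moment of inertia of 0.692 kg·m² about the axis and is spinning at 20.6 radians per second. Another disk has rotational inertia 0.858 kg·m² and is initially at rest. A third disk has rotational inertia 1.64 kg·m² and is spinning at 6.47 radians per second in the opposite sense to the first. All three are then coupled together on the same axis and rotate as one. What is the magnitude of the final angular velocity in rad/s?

|ω_f| ≈ 1.14 rad/s

The coupling torques are internal; angular momentum about the shared axis is conserved.
Taking A's sense as positive: L = (0.6920)(20.6) − (1.640)(6.47) = 3.644 kg·m²·rad/s.
Combined I = 0.6920 + 0.8580 + 1.640 = 3.190 kg·m².
ω_f = L / I = 3.644 / 3.190 = 1.142 rad/s.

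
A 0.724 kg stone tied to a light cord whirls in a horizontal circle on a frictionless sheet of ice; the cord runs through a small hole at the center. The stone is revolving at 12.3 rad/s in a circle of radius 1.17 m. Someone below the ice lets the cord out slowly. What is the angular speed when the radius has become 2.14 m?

ω₂ ≈ 3.68 rad/s

The constraining force is radial, so m r² ω about the center is conserved.
ω₂ = ω₁ (r₁/r₂)² = (12.3)(1.17/2.14)² = 3.677 rad/s.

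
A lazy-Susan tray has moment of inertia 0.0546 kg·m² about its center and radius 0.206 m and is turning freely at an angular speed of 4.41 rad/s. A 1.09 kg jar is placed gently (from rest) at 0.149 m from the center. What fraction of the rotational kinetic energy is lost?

fraction ≈ 0.307

No external torque acts about the center; L_before = L_after.
Added inertia Σmr² = (1.09)(0.149)² = 0.02420 kg·m²; I_f = 0.05460 + 0.02420 = 0.07880 kg·m².
ω_f = I_p ω_i / I_f = (0.05460)(4.41) / 0.07880 = 3.056 rad/s.
KE_i = ½(0.05460)(4.410 rad/s)² = 0.5309 J; KE_f = ½(0.07880)(3.056)² = 0.3679 J.
Fraction lost = 0.3071.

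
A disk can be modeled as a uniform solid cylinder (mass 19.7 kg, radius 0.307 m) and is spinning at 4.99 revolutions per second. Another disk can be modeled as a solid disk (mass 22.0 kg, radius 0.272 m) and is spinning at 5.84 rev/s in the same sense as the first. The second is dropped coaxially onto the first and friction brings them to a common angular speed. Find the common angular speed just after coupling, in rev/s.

|ω_f| ≈ 5.39 rev/s

The coupling torques are internal; angular momentum about the shared axis is conserved.
Moments of inertia: I_A = ½(19.7)(0.307)² = 0.9284 kg·m²; I_B = ½(22.0)(0.272)² = 0.8138 kg·m².
Taking A's sense as positive: L = (0.9284)(4.99) + (0.8138)(5.84) = 9.385 kg·m²·rev/s.
Combined I = 0.9284 + 0.8138 = 1.742 kg·m².
ω_f = L / I = 9.385 / 1.742 = 5.387 rev/s.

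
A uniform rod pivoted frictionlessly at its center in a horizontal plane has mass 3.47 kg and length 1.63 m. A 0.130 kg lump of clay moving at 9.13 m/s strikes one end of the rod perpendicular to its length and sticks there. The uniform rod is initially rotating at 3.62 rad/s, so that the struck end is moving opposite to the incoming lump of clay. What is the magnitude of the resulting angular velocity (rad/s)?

|ω_f| ≈ 2.12 rad/s

The axle reaction passes through the pivot and exerts no torque about it; angular momentum about the pivot is conserved through the impact.
I_p = (1/12)(3.47)(1.63)² = 0.7683 kg·m². Taking the sense of the lump of clay's angular momentum as positive, L_{lump} = m v R = (0.130)(9.13)(1.63/2) = 0.9673 kg·m²/s.
L_i = −I_p ω_p + m v R = −(0.7683)(3.62) + 0.9673 = -1.814 kg·m²/s.
After sticking, I_f = I_p + m R² = 0.7683 + (0.130)(1.63/2)² = 0.8546 kg·m².
ω_f = L_i / I_f = -1.814 / 0.8546 = -2.122 rad/s.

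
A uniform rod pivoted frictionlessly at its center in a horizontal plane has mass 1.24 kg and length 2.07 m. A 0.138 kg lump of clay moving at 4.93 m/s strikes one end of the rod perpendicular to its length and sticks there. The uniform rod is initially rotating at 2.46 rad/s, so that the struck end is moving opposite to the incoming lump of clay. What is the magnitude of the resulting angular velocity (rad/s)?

About the pivot the impulsive forces during the collision are internal, so angular momentum about that axis is conserved.
I_p = (1/12)(1.24)(2.07)² = 0.4428 kg·m². Taking the sense of the lump of clay's angular momentum as positive, L_{lump} = m v R = (0.138)(4.93)(2.07/2) = 0.7042 kg·m²/s.
L_i = −I_p ω_p + m v R = −(0.4428)(2.46) + 0.7042 = -0.3851 kg·m²/s.
After sticking, I_f = I_p + m R² = 0.4428 + (0.138)(2.07/2)² = 0.5906 kg·m².
ω_f = L_i / I_f = -0.3851 / 0.5906 = -0.6520 rad/s.

|ω_f| ≈ 0.652 rad/s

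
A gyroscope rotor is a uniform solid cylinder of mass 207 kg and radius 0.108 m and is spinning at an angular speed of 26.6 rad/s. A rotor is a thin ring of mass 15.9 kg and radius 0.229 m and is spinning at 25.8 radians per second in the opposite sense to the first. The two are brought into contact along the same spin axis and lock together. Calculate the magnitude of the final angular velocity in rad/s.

No external torque acts about the common axis, so total angular momentum is conserved.
Moments of inertia: I_A = ½(207)(0.108)² = 1.207 kg·m²; I_B = (15.9)(0.229)² = 0.8338 kg·m².
Taking A's sense as positive: L = (1.207)(26.6) − (0.8338)(25.8) = 10.60 kg·m²·rad/s.
Combined I = 1.207 + 0.8338 = 2.041 kg·m².
ω_f = L / I = 10.60 / 2.041 = 5.193 rad/s.

|ω_f| ≈ 5.19 rad/s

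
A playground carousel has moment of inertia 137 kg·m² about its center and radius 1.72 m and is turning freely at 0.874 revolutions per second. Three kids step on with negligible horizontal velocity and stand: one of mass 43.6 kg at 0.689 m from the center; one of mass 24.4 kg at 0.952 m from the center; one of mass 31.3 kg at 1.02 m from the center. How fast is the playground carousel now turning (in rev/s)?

No external torque acts about the center; L_before = L_after.
Added inertia Σmr² = (43.6)(0.689)² + (24.4)(0.952)² + (31.3)(1.02)² = 75.38 kg·m²; I_f = 137.0 + 75.38 = 212.4 kg·m².
ω_f = I_p ω_i / I_f = (137.0)(0.874) / 212.4 = 0.5638 rev/s.

ω_f ≈ 0.564 rev/s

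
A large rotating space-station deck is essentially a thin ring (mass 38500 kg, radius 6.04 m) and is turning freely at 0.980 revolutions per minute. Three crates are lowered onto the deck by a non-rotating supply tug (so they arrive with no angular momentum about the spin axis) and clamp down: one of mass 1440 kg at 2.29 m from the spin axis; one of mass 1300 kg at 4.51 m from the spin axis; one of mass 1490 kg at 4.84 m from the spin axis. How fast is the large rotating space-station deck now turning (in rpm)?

The added mass arrives with no angular momentum about the spin axis, and any external torque about the spin axis is negligible, so the system's angular momentum is conserved.
I_p = (38500)(6.04)² = 1.405e+06 kg·m².
Added inertia Σmr² = (1440)(2.29)² + (1300)(4.51)² + (1490)(4.84)² = 68900 kg·m²; I_f = 1.405e+06 + 68900 = 1.473e+06 kg·m².
ω_f = I_p ω_i / I_f = (1.405e+06)(0.980) / 1.473e+06 = 0.9342 rpm.

ω_f ≈ 0.934 rpm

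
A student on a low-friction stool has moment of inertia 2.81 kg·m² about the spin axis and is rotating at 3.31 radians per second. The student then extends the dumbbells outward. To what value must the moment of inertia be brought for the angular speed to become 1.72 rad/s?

I₂ ≈ 5.41 kg·m²

No external torque acts about the spin axis, so angular momentum is conserved.
I₂ = I₁ω₁ / ω₂ = (2.81)(3.31) / (1.72) = 5.408 kg·m².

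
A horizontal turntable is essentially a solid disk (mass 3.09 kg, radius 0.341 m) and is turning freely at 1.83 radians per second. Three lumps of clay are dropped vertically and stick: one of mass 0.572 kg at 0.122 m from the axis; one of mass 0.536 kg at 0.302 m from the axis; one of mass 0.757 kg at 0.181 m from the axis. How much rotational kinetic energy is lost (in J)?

No external torque acts about the axis; L_before = L_after.
I_p = ½(3.09)(0.341)² = 0.1797 kg·m².
Added inertia Σmr² = (0.572)(0.122)² + (0.536)(0.302)² + (0.757)(0.181)² = 0.08220 kg·m²; I_f = 0.1797 + 0.08220 = 0.2619 kg·m².
ω_f = I_p ω_i / I_f = (0.1797)(1.83) / 0.2619 = 1.256 rad/s.
KE_i = ½(0.1797)(1.830 rad/s)² = 0.3008 J; KE_f = ½(0.2619)(1.256)² = 0.2064 J.

energy lost ≈ 0.0944 J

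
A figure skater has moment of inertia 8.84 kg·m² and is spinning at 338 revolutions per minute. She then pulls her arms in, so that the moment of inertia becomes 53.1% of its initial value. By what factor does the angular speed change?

ω₂/ω₁ ≈ 1.88

Angular momentum about the spin axis is conserved since the torque about it is zero.
I₂ = 0.531 × 8.84 = 4.694 kg·m².
ω₂/ω₁ = I₁/I₂ = 8.840 / 4.694 = 1.883.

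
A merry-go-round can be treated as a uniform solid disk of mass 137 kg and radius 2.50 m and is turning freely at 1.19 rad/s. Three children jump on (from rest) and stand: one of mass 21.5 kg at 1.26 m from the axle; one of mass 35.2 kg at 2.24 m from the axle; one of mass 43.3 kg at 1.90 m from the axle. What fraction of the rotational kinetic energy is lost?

fraction ≈ 0.462

The added mass arrives with no angular momentum about the axle, and any external torque about the axle is negligible, so the system's angular momentum is conserved.
I_p = ½(137)(2.50)² = 428.1 kg·m².
Added inertia Σmr² = (21.5)(1.26)² + (35.2)(2.24)² + (43.3)(1.90)² = 367.1 kg·m²; I_f = 428.1 + 367.1 = 795.2 kg·m².
ω_f = I_p ω_i / I_f = (428.1)(1.19) / 795.2 = 0.6407 rad/s.
KE_i = ½(428.1)(1.190 rad/s)² = 303.1 J; KE_f = ½(795.2)(0.6407)² = 163.2 J.
Fraction lost = 0.4616.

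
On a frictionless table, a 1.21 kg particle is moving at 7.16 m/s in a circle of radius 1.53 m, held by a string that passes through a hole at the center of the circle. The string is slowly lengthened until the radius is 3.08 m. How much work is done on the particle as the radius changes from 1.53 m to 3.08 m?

W ≈ -23.4 J

Central (radial) force ⇒ zero torque about the center ⇒ m v r is constant.
v₂ = v₁ r₁ / r₂ = (7.16)(1.53) / (3.08) = 3.557 m/s.
W = ΔKE = ½m(v₂² − v₁²) = -23.36 J.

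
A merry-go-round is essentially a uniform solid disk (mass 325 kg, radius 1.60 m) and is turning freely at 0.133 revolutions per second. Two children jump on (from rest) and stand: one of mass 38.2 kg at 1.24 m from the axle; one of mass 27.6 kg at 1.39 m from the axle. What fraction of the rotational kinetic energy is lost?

No external torque acts about the axle; L_before = L_after.
I_p = ½(325)(1.60)² = 416.0 kg·m².
Added inertia Σmr² = (38.2)(1.24)² + (27.6)(1.39)² = 112.1 kg·m²; I_f = 416.0 + 112.1 = 528.1 kg·m².
ω_f = I_p ω_i / I_f = (416.0)(0.133) / 528.1 = 0.1048 rev/s.
KE_i = ½(416.0)(0.8357 rad/s)² = 145.3 J; KE_f = ½(528.1)(0.6583)² = 114.4 J.
Fraction lost = 0.2122.

fraction ≈ 0.212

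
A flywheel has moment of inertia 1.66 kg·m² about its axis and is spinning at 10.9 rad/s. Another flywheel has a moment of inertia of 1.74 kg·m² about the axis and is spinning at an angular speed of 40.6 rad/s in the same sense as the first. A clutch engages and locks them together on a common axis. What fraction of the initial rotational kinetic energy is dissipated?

fraction ≈ 0.244

The coupling torques are internal; angular momentum about the shared axis is conserved.
Taking A's sense as positive: L = (1.660)(10.9) + (1.740)(40.6) = 88.74 kg·m²·rad/s.
Combined I = 1.660 + 1.740 = 3.400 kg·m².
ω_f = L / I = 88.74 / 3.400 = 26.10 rad/s.
KE_i = ½ΣIω² = 1533 J; KE_f = ½(3.400)(26.10)² = 1158 J.
Fraction dissipated = (KE_i − KE_f)/KE_i = 0.2445.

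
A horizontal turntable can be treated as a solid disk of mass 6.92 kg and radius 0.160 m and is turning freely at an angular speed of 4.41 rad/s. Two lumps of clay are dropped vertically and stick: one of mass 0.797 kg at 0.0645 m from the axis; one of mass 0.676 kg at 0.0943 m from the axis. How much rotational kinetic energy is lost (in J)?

energy lost ≈ 0.0821 J

The added mass arrives with no angular momentum about the axis, and any external torque about the axis is negligible, so the system's angular momentum is conserved.
I_p = ½(6.92)(0.160)² = 0.08858 kg·m².
Added inertia Σmr² = (0.797)(0.0645)² + (0.676)(0.0943)² = 0.009327 kg·m²; I_f = 0.08858 + 0.009327 = 0.09790 kg·m².
ω_f = I_p ω_i / I_f = (0.08858)(4.41) / 0.09790 = 3.990 rad/s.
KE_i = ½(0.08858)(4.410 rad/s)² = 0.8613 J; KE_f = ½(0.09790)(3.990)² = 0.7793 J.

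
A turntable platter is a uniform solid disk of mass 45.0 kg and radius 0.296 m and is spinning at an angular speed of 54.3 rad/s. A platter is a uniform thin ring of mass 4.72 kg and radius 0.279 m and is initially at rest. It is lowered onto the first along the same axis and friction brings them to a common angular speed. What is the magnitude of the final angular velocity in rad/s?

|ω_f| ≈ 45.8 rad/s

The coupling torques are internal; angular momentum about the shared axis is conserved.
Moments of inertia: I_A = ½(45.0)(0.296)² = 1.971 kg·m²; I_B = (4.72)(0.279)² = 0.3674 kg·m².
Taking A's sense as positive: L = (1.971)(54.3) = 107.0 kg·m²·rad/s.
Combined I = 1.971 + 0.3674 = 2.339 kg·m².
ω_f = L / I = 107.0 / 2.339 = 45.77 rad/s.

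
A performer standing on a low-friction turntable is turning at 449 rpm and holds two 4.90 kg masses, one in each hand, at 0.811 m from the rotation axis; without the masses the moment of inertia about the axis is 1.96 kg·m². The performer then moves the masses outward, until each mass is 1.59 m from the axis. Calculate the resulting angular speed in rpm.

Angular momentum about the spin axis is conserved since the torque about it is zero.
I₁ = 1.96 + 2(4.90)(0.811)² = 8.406 kg·m²; I₂ = 1.96 + 2(4.90)(1.59)² = 26.74 kg·m².
ω₂ = I₁ω₁ / I₂ = (8.406)(449 rpm) / (26.74) = 141.2 rpm.

ω₂ ≈ 141 rpm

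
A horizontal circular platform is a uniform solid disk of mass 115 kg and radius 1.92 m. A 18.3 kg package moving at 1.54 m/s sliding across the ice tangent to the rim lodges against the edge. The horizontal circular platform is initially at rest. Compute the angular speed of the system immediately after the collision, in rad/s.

|ω_f| ≈ 0.194 rad/s

The axle reaction passes through the central axle and exerts no torque about it; angular momentum about the central axle is conserved through the impact.
I_p = ½(115)(1.92)² = 212.0 kg·m². Taking the sense of the package's angular momentum as positive, L_{package} = m v R = (18.3)(1.54)(1.92) = 54.11 kg·m²/s.
L_i = 0 + 54.11 = 54.11 kg·m²/s.
After sticking, I_f = I_p + m R² = 212.0 + (18.3)(1.92)² = 279.4 kg·m².
ω_f = L_i / I_f = 54.11 / 279.4 = 0.1936 rad/s.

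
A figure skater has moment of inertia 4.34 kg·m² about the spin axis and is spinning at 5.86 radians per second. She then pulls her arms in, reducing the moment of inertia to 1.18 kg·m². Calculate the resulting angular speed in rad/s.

Angular momentum about the spin axis is conserved since the torque about it is zero.
ω₂ = I₁ω₁ / I₂ = (4.340)(5.86 rad/s) / (1.180) = 21.55 rad/s.

ω₂ ≈ 21.6 rad/s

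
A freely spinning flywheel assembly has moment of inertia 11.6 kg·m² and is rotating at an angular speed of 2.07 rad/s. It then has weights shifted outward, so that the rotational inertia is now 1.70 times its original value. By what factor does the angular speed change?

Angular momentum about the spin axis is conserved since the torque about it is zero.
I₂ = 1.70 × 11.6 = 19.72 kg·m².
ω₂/ω₁ = I₁/I₂ = 11.60 / 19.72 = 0.5882.

ω₂/ω₁ ≈ 0.588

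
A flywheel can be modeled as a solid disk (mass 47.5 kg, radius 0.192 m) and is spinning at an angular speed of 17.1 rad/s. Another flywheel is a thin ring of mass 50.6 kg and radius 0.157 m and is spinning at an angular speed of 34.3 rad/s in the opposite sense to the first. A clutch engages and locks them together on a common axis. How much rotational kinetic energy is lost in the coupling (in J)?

ΔKE lost ≈ 680 J

The coupling torques are internal; angular momentum about the shared axis is conserved.
Moments of inertia: I_A = ½(47.5)(0.192)² = 0.8755 kg·m²; I_B = (50.6)(0.157)² = 1.247 kg·m².
Taking A's sense as positive: L = (0.8755)(17.1) − (1.247)(34.3) = -27.81 kg·m²·rad/s.
Combined I = 0.8755 + 1.247 = 2.123 kg·m².
ω_f = L / I = -27.81 / 2.123 = -13.10 rad/s.
KE_i = ½ΣIω² = 861.7 J; KE_f = ½(2.123)(13.10)² = 182.2 J.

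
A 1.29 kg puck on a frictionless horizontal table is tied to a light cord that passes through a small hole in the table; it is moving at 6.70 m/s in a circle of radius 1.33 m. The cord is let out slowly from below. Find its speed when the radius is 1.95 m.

The only horizontal force on the mass is along the cord (radial), so it exerts no torque about the hole and angular momentum m v r is conserved.
v₂ = v₁ r₁ / r₂ = (6.70)(1.33) / (1.95) = 4.570 m/s.

v₂ ≈ 4.57 m/s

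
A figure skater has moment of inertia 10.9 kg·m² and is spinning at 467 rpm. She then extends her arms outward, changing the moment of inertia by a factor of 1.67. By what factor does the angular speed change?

With no external torque about the axis, L is conserved: I₁ω₁ = I₂ω₂.
I₂ = 1.67 × 10.9 = 18.20 kg·m².
ω₂/ω₁ = I₁/I₂ = 10.90 / 18.20 = 0.5988.

ω₂/ω₁ ≈ 0.599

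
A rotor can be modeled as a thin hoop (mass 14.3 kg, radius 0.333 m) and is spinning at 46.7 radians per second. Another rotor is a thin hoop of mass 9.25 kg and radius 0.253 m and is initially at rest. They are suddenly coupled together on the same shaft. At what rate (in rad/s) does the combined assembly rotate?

No external torque acts about the common axis, so total angular momentum is conserved.
Moments of inertia: I_A = (14.3)(0.333)² = 1.586 kg·m²; I_B = (9.25)(0.253)² = 0.5921 kg·m².
Taking A's sense as positive: L = (1.586)(46.7) = 74.05 kg·m²·rad/s.
Combined I = 1.586 + 0.5921 = 2.178 kg·m².
ω_f = L / I = 74.05 / 2.178 = 34.00 rad/s.

|ω_f| ≈ 34.0 rad/s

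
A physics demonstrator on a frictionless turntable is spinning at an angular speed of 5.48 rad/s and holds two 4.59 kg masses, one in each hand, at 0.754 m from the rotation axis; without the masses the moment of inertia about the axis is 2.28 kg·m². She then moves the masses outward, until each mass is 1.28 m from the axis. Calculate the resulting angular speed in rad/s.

With no external torque about the axis, L is conserved: I₁ω₁ = I₂ω₂.
I₁ = 2.28 + 2(4.59)(0.754)² = 7.499 kg·m²; I₂ = 2.28 + 2(4.59)(1.28)² = 17.32 kg·m².
ω₂ = I₁ω₁ / I₂ = (7.499)(5.48 rad/s) / (17.32) = 2.373 rad/s.

ω₂ ≈ 2.37 rad/s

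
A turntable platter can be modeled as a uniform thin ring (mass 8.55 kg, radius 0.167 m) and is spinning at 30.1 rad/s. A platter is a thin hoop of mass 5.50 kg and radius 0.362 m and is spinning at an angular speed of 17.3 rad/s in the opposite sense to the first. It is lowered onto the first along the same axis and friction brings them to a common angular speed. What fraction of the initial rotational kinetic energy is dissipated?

The coupling torques are internal; angular momentum about the shared axis is conserved.
Moments of inertia: I_A = (8.55)(0.167)² = 0.2385 kg·m²; I_B = (5.50)(0.362)² = 0.7207 kg·m².
Taking A's sense as positive: L = (0.2385)(30.1) − (0.7207)(17.3) = -5.291 kg·m²·rad/s.
Combined I = 0.2385 + 0.7207 = 0.9592 kg·m².
ω_f = L / I = -5.291 / 0.9592 = -5.517 rad/s.
KE_i = ½ΣIω² = 215.9 J; KE_f = ½(0.9592)(5.517)² = 14.60 J.
Fraction dissipated = (KE_i − KE_f)/KE_i = 0.9324.

fraction ≈ 0.932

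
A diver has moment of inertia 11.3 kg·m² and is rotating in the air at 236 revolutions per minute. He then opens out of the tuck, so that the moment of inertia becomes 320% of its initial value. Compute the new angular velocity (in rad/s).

With no external torque about the axis, L is conserved: I₁ω₁ = I₂ω₂.
I₂ = 3.20 × 11.3 = 36.16 kg·m².
ω₂ = I₁ω₁ / I₂ = (11.30)(236 rpm) / (36.16) = 73.75 rpm = 7.723 rad/s.

ω₂ ≈ 7.72 rad/s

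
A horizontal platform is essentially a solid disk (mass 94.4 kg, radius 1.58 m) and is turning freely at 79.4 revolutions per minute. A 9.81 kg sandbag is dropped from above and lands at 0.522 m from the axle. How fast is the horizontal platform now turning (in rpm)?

ω_f ≈ 77.6 rpm

The added mass arrives with no angular momentum about the axle, and any external torque about the axle is negligible, so the system's angular momentum is conserved.
I_p = ½(94.4)(1.58)² = 117.8 kg·m².
Added inertia Σmr² = (9.81)(0.522)² = 2.673 kg·m²; I_f = 117.8 + 2.673 = 120.5 kg·m².
ω_f = I_p ω_i / I_f = (117.8)(79.4) / 120.5 = 77.64 rpm.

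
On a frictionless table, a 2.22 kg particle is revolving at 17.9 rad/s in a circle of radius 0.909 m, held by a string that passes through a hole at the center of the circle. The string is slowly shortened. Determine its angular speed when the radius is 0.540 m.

ω₂ ≈ 50.7 rad/s

No torque about the axis ⇒ m r₁² ω₁ = m r₂² ω₂.
ω₂ = ω₁ (r₁/r₂)² = (17.9)(0.909/0.540)² = 50.72 rad/s.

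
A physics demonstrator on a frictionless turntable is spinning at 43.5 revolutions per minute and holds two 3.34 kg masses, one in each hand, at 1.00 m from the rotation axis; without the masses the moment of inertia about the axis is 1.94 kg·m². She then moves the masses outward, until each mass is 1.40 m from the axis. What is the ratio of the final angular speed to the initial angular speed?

No external torque acts about the spin axis, so angular momentum is conserved.
I₁ = 1.94 + 2(3.34)(1.00)² = 8.620 kg·m²; I₂ = 1.94 + 2(3.34)(1.40)² = 15.03 kg·m².
ω₂/ω₁ = I₁/I₂ = 8.620 / 15.03 = 0.5734.

ω₂/ω₁ ≈ 0.573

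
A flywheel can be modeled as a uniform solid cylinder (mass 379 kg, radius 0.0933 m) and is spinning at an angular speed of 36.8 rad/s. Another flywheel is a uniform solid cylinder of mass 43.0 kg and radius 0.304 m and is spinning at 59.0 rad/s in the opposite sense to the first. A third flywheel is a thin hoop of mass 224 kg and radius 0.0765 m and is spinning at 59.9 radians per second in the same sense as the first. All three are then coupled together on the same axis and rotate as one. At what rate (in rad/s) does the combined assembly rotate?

|ω_f| ≈ 4.45 rad/s

The coupling torques are internal; angular momentum about the shared axis is conserved.
Moments of inertia: I_A = ½(379)(0.0933)² = 1.650 kg·m²; I_B = ½(43.0)(0.304)² = 1.987 kg·m²; I_C = (224)(0.0765)² = 1.311 kg·m².
Taking A's sense as positive: L = (1.650)(36.8) − (1.987)(59.0) + (1.311)(59.9) = 22.00 kg·m²·rad/s.
Combined I = 1.650 + 1.987 + 1.311 = 4.947 kg·m².
ω_f = L / I = 22.00 / 4.947 = 4.446 rad/s.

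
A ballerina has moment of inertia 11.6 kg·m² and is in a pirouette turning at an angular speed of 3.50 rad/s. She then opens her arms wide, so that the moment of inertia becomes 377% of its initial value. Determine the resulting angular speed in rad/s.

With no external torque about the axis, L is conserved: I₁ω₁ = I₂ω₂.
I₂ = 3.77 × 11.6 = 43.73 kg·m².
ω₂ = I₁ω₁ / I₂ = (11.60)(3.50 rad/s) / (43.73) = 0.9284 rad/s.

ω₂ ≈ 0.928 rad/s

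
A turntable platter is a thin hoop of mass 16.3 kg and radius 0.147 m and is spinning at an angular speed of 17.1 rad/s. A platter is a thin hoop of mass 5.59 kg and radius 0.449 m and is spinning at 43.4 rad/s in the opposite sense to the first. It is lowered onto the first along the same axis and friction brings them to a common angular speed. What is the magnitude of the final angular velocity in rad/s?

|ω_f| ≈ 29.0 rad/s

The coupling torques are internal; angular momentum about the shared axis is conserved.
Moments of inertia: I_A = (16.3)(0.147)² = 0.3522 kg·m²; I_B = (5.59)(0.449)² = 1.127 kg·m².
Taking A's sense as positive: L = (0.3522)(17.1) − (1.127)(43.4) = -42.89 kg·m²·rad/s.
Combined I = 0.3522 + 1.127 = 1.479 kg·m².
ω_f = L / I = -42.89 / 1.479 = -28.99 rad/s.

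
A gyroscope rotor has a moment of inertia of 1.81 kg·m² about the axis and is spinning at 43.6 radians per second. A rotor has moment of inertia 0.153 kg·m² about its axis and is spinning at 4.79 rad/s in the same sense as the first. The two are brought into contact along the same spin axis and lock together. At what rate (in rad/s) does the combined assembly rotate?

|ω_f| ≈ 40.6 rad/s

The coupling torques are internal; angular momentum about the shared axis is conserved.
Taking A's sense as positive: L = (1.810)(43.6) + (0.1530)(4.79) = 79.65 kg·m²·rad/s.
Combined I = 1.810 + 0.1530 = 1.963 kg·m².
ω_f = L / I = 79.65 / 1.963 = 40.58 rad/s.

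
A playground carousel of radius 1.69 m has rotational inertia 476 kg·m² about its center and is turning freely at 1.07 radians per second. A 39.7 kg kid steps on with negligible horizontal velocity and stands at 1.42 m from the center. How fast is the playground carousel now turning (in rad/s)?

ω_f ≈ 0.916 rad/s

The added mass arrives with no angular momentum about the center, and any external torque about the center is negligible, so the system's angular momentum is conserved.
Added inertia Σmr² = (39.7)(1.42)² = 80.05 kg·m²; I_f = 476.0 + 80.05 = 556.1 kg·m².
ω_f = I_p ω_i / I_f = (476.0)(1.07) / 556.1 = 0.9160 rad/s.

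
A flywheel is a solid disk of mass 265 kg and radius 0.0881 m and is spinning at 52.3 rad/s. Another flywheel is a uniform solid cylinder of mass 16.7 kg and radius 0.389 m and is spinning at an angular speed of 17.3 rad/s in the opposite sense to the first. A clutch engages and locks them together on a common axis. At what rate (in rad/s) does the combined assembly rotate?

The coupling torques are internal; angular momentum about the shared axis is conserved.
Moments of inertia: I_A = ½(265)(0.0881)² = 1.028 kg·m²; I_B = ½(16.7)(0.389)² = 1.264 kg·m².
Taking A's sense as positive: L = (1.028)(52.3) − (1.264)(17.3) = 31.93 kg·m²·rad/s.
Combined I = 1.028 + 1.264 = 2.292 kg·m².
ω_f = L / I = 31.93 / 2.292 = 13.93 rad/s.

|ω_f| ≈ 13.9 rad/s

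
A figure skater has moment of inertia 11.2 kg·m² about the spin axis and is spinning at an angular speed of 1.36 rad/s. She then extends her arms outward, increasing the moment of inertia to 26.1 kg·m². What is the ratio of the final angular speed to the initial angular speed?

No external torque acts about the spin axis, so angular momentum is conserved.
ω₂/ω₁ = I₁/I₂ = 11.20 / 26.10 = 0.4291.

ω₂/ω₁ ≈ 0.429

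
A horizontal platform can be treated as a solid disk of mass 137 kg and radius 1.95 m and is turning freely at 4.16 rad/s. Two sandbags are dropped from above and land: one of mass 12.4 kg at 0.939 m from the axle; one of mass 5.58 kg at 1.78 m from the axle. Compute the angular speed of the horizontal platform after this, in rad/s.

ω_f ≈ 3.75 rad/s

No external torque acts about the axle; L_before = L_after.
I_p = ½(137)(1.95)² = 260.5 kg·m².
Added inertia Σmr² = (12.4)(0.939)² + (5.58)(1.78)² = 28.61 kg·m²; I_f = 260.5 + 28.61 = 289.1 kg·m².
ω_f = I_p ω_i / I_f = (260.5)(4.16) / 289.1 = 3.748 rad/s.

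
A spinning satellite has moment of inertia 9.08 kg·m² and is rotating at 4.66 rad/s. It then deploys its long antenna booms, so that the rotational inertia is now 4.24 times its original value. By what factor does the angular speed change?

With no external torque about the axis, L is conserved: I₁ω₁ = I₂ω₂.
I₂ = 4.24 × 9.08 = 38.50 kg·m².
ω₂/ω₁ = I₁/I₂ = 9.080 / 38.50 = 0.2358.

ω₂/ω₁ ≈ 0.236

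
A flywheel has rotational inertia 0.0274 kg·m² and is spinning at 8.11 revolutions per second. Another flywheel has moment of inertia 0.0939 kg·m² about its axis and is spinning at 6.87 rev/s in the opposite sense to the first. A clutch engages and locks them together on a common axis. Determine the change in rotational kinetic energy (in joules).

ΔKE ≈ -94.0 J

No external torque acts about the common axis, so total angular momentum is conserved.
Taking A's sense as positive: L = (0.02740)(8.11) − (0.09390)(6.87) = -0.4229 kg·m²·rev/s.
Combined I = 0.02740 + 0.09390 = 0.1213 kg·m².
ω_f = L / I = -0.4229 / 0.1213 = -3.486 rev/s.
KE_i = ½ΣIω² = 123.1 J; KE_f = ½(0.1213)(21.90)² = 29.10 J.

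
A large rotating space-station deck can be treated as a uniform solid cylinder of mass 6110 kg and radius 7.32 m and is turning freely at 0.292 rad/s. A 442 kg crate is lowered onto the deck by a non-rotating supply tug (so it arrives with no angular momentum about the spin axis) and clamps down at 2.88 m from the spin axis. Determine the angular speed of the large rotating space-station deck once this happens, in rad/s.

No external torque acts about the spin axis; L_before = L_after.
I_p = ½(6110)(7.32)² = 1.637e+05 kg·m².
Added inertia Σmr² = (442)(2.88)² = 3666 kg·m²; I_f = 1.637e+05 + 3666 = 1.674e+05 kg·m².
ω_f = I_p ω_i / I_f = (1.637e+05)(0.292) / 1.674e+05 = 0.2856 rad/s.

ω_f ≈ 0.286 rad/s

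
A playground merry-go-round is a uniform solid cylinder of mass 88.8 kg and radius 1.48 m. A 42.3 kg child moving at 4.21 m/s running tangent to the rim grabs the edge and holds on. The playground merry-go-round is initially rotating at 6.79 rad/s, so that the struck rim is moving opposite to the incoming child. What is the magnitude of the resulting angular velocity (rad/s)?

The axle reaction passes through the axle and exerts no torque about it; angular momentum about the axle is conserved through the impact.
I_p = ½(88.8)(1.48)² = 97.25 kg·m². Taking the sense of the child's angular momentum as positive, L_{child} = m v R = (42.3)(4.21)(1.48) = 263.6 kg·m²/s.
L_i = −I_p ω_p + m v R = −(97.25)(6.79) + 263.6 = -396.8 kg·m²/s.
After sticking, I_f = I_p + m R² = 97.25 + (42.3)(1.48)² = 189.9 kg·m².
ω_f = L_i / I_f = -396.8 / 189.9 = -2.089 rad/s.

|ω_f| ≈ 2.09 rad/s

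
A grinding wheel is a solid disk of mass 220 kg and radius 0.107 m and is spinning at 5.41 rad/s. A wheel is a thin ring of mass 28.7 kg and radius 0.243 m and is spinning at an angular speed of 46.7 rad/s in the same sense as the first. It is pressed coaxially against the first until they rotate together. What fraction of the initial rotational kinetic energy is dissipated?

The coupling torques are internal; angular momentum about the shared axis is conserved.
Moments of inertia: I_A = ½(220)(0.107)² = 1.259 kg·m²; I_B = (28.7)(0.243)² = 1.695 kg·m².
Taking A's sense as positive: L = (1.259)(5.41) + (1.695)(46.7) = 85.96 kg·m²·rad/s.
Combined I = 1.259 + 1.695 = 2.954 kg·m².
ω_f = L / I = 85.96 / 2.954 = 29.10 rad/s.
KE_i = ½ΣIω² = 1866 J; KE_f = ½(2.954)(29.10)² = 1251 J.
Fraction dissipated = (KE_i − KE_f)/KE_i = 0.3300.

fraction ≈ 0.330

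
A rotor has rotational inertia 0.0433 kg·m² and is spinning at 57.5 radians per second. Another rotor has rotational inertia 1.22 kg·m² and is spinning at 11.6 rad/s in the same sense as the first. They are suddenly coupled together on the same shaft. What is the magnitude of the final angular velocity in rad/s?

|ω_f| ≈ 13.2 rad/s

No external torque acts about the common axis, so total angular momentum is conserved.
Taking A's sense as positive: L = (0.04330)(57.5) + (1.220)(11.6) = 16.64 kg·m²·rad/s.
Combined I = 0.04330 + 1.220 = 1.263 kg·m².
ω_f = L / I = 16.64 / 1.263 = 13.17 rad/s.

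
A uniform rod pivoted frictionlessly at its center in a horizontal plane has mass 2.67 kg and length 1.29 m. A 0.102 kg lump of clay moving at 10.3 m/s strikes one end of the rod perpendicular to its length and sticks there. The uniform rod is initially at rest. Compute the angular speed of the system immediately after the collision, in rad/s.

About the pivot the impulsive forces during the collision are internal, so angular momentum about that axis is conserved.
I_p = (1/12)(2.67)(1.29)² = 0.3703 kg·m². Taking the sense of the lump of clay's angular momentum as positive, L_{lump} = m v R = (0.102)(10.3)(1.29/2) = 0.6776 kg·m²/s.
L_i = 0 + 0.6776 = 0.6776 kg·m²/s.
After sticking, I_f = I_p + m R² = 0.3703 + (0.102)(1.29/2)² = 0.4127 kg·m².
ω_f = L_i / I_f = 0.6776 / 0.4127 = 1.642 rad/s.

|ω_f| ≈ 1.64 rad/s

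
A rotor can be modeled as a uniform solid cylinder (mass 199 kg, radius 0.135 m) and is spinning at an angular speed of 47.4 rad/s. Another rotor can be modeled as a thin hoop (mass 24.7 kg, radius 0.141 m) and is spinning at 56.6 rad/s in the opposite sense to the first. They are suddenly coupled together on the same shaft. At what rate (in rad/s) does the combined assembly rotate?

The coupling torques are internal; angular momentum about the shared axis is conserved.
Moments of inertia: I_A = ½(199)(0.135)² = 1.813 kg·m²; I_B = (24.7)(0.141)² = 0.4911 kg·m².
Taking A's sense as positive: L = (1.813)(47.4) − (0.4911)(56.6) = 58.16 kg·m²·rad/s.
Combined I = 1.813 + 0.4911 = 2.304 kg·m².
ω_f = L / I = 58.16 / 2.304 = 25.24 rad/s.

|ω_f| ≈ 25.2 rad/s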